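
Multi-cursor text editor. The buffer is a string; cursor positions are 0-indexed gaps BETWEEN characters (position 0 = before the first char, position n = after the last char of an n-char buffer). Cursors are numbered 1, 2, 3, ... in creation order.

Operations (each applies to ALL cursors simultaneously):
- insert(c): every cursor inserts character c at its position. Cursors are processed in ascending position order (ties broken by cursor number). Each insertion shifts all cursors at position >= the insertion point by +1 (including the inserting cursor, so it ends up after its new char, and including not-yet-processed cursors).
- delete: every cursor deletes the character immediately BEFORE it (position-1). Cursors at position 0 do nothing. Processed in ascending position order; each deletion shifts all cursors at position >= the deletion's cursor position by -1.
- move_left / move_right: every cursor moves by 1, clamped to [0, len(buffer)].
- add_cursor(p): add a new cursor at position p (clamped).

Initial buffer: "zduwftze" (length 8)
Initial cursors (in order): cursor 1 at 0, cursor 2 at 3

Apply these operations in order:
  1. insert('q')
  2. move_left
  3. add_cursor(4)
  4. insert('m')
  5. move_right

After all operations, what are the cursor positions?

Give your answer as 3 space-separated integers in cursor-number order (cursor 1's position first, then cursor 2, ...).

Answer: 2 8 8

Derivation:
After op 1 (insert('q')): buffer="qzduqwftze" (len 10), cursors c1@1 c2@5, authorship 1...2.....
After op 2 (move_left): buffer="qzduqwftze" (len 10), cursors c1@0 c2@4, authorship 1...2.....
After op 3 (add_cursor(4)): buffer="qzduqwftze" (len 10), cursors c1@0 c2@4 c3@4, authorship 1...2.....
After op 4 (insert('m')): buffer="mqzdummqwftze" (len 13), cursors c1@1 c2@7 c3@7, authorship 11...232.....
After op 5 (move_right): buffer="mqzdummqwftze" (len 13), cursors c1@2 c2@8 c3@8, authorship 11...232.....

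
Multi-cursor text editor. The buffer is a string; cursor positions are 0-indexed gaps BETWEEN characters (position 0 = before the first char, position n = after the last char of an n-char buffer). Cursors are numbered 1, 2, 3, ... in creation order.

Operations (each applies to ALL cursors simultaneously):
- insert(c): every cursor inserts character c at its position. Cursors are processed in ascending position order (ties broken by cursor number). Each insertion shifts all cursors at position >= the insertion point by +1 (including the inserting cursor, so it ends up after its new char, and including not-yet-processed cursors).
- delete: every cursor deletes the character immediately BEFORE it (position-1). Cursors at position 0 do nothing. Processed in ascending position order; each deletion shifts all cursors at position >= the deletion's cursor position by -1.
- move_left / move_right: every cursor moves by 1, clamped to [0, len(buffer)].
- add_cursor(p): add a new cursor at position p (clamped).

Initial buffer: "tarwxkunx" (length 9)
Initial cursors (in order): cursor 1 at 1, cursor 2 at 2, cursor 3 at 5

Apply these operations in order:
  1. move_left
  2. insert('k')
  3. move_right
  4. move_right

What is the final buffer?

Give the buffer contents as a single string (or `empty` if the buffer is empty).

Answer: ktkarwkxkunx

Derivation:
After op 1 (move_left): buffer="tarwxkunx" (len 9), cursors c1@0 c2@1 c3@4, authorship .........
After op 2 (insert('k')): buffer="ktkarwkxkunx" (len 12), cursors c1@1 c2@3 c3@7, authorship 1.2...3.....
After op 3 (move_right): buffer="ktkarwkxkunx" (len 12), cursors c1@2 c2@4 c3@8, authorship 1.2...3.....
After op 4 (move_right): buffer="ktkarwkxkunx" (len 12), cursors c1@3 c2@5 c3@9, authorship 1.2...3.....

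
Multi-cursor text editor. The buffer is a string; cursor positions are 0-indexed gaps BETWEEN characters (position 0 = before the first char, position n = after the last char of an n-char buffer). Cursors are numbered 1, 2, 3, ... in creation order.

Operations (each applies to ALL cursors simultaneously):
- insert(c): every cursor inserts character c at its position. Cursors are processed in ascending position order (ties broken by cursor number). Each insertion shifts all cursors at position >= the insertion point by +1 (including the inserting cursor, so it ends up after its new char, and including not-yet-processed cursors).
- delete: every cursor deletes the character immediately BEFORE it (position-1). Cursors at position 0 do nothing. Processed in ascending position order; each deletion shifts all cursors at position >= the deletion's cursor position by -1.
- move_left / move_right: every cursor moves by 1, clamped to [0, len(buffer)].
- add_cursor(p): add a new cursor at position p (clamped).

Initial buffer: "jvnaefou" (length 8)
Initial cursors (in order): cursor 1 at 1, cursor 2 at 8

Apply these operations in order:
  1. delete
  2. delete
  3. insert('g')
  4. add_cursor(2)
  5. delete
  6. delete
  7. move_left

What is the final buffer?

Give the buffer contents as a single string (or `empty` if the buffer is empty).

After op 1 (delete): buffer="vnaefo" (len 6), cursors c1@0 c2@6, authorship ......
After op 2 (delete): buffer="vnaef" (len 5), cursors c1@0 c2@5, authorship .....
After op 3 (insert('g')): buffer="gvnaefg" (len 7), cursors c1@1 c2@7, authorship 1.....2
After op 4 (add_cursor(2)): buffer="gvnaefg" (len 7), cursors c1@1 c3@2 c2@7, authorship 1.....2
After op 5 (delete): buffer="naef" (len 4), cursors c1@0 c3@0 c2@4, authorship ....
After op 6 (delete): buffer="nae" (len 3), cursors c1@0 c3@0 c2@3, authorship ...
After op 7 (move_left): buffer="nae" (len 3), cursors c1@0 c3@0 c2@2, authorship ...

Answer: nae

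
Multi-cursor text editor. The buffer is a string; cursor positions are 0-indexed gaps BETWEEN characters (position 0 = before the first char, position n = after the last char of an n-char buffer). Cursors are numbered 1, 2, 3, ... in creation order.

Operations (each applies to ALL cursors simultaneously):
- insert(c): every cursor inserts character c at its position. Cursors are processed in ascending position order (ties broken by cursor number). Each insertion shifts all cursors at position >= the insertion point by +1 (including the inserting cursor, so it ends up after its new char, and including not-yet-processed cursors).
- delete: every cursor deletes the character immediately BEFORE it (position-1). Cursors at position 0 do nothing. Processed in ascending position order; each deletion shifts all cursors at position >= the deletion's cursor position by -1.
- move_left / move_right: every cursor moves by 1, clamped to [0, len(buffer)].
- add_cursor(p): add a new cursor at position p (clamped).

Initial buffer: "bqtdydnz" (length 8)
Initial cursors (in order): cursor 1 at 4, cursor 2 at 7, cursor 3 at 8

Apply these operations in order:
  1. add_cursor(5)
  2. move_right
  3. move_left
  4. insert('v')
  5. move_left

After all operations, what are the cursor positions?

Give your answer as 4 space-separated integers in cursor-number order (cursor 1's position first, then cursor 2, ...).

After op 1 (add_cursor(5)): buffer="bqtdydnz" (len 8), cursors c1@4 c4@5 c2@7 c3@8, authorship ........
After op 2 (move_right): buffer="bqtdydnz" (len 8), cursors c1@5 c4@6 c2@8 c3@8, authorship ........
After op 3 (move_left): buffer="bqtdydnz" (len 8), cursors c1@4 c4@5 c2@7 c3@7, authorship ........
After op 4 (insert('v')): buffer="bqtdvyvdnvvz" (len 12), cursors c1@5 c4@7 c2@11 c3@11, authorship ....1.4..23.
After op 5 (move_left): buffer="bqtdvyvdnvvz" (len 12), cursors c1@4 c4@6 c2@10 c3@10, authorship ....1.4..23.

Answer: 4 10 10 6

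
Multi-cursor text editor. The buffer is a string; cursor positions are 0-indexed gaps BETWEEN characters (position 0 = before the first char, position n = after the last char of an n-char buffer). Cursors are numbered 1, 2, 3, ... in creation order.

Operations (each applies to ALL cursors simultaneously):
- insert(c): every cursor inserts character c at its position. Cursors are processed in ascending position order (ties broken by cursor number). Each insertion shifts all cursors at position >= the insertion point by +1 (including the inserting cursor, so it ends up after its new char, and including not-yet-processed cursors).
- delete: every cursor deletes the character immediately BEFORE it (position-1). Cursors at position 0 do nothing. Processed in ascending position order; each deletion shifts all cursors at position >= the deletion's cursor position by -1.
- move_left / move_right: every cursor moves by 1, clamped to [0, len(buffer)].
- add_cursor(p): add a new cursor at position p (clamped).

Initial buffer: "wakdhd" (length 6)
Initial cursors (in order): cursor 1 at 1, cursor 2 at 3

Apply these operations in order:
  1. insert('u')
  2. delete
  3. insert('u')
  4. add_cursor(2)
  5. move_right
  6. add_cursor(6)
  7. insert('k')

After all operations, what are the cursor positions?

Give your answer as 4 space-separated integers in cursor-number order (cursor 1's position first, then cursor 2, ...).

Answer: 5 10 5 10

Derivation:
After op 1 (insert('u')): buffer="wuakudhd" (len 8), cursors c1@2 c2@5, authorship .1..2...
After op 2 (delete): buffer="wakdhd" (len 6), cursors c1@1 c2@3, authorship ......
After op 3 (insert('u')): buffer="wuakudhd" (len 8), cursors c1@2 c2@5, authorship .1..2...
After op 4 (add_cursor(2)): buffer="wuakudhd" (len 8), cursors c1@2 c3@2 c2@5, authorship .1..2...
After op 5 (move_right): buffer="wuakudhd" (len 8), cursors c1@3 c3@3 c2@6, authorship .1..2...
After op 6 (add_cursor(6)): buffer="wuakudhd" (len 8), cursors c1@3 c3@3 c2@6 c4@6, authorship .1..2...
After op 7 (insert('k')): buffer="wuakkkudkkhd" (len 12), cursors c1@5 c3@5 c2@10 c4@10, authorship .1.13.2.24..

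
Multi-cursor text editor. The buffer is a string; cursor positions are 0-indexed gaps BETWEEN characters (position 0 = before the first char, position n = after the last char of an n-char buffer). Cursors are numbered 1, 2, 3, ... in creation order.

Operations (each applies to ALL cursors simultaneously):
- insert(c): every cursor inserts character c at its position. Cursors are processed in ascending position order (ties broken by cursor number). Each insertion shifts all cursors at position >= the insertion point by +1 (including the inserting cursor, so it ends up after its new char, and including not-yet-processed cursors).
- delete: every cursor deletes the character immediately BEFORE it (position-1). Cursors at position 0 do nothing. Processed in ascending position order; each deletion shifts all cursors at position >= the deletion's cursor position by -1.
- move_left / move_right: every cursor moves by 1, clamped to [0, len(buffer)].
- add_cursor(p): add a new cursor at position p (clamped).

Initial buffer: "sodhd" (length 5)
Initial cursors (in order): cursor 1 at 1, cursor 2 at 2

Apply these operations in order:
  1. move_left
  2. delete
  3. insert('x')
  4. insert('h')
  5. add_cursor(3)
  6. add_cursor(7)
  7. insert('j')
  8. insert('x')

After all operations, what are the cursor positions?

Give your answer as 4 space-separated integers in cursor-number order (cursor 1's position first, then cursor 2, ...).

After op 1 (move_left): buffer="sodhd" (len 5), cursors c1@0 c2@1, authorship .....
After op 2 (delete): buffer="odhd" (len 4), cursors c1@0 c2@0, authorship ....
After op 3 (insert('x')): buffer="xxodhd" (len 6), cursors c1@2 c2@2, authorship 12....
After op 4 (insert('h')): buffer="xxhhodhd" (len 8), cursors c1@4 c2@4, authorship 1212....
After op 5 (add_cursor(3)): buffer="xxhhodhd" (len 8), cursors c3@3 c1@4 c2@4, authorship 1212....
After op 6 (add_cursor(7)): buffer="xxhhodhd" (len 8), cursors c3@3 c1@4 c2@4 c4@7, authorship 1212....
After op 7 (insert('j')): buffer="xxhjhjjodhjd" (len 12), cursors c3@4 c1@7 c2@7 c4@11, authorship 1213212...4.
After op 8 (insert('x')): buffer="xxhjxhjjxxodhjxd" (len 16), cursors c3@5 c1@10 c2@10 c4@15, authorship 1213321212...44.

Answer: 10 10 5 15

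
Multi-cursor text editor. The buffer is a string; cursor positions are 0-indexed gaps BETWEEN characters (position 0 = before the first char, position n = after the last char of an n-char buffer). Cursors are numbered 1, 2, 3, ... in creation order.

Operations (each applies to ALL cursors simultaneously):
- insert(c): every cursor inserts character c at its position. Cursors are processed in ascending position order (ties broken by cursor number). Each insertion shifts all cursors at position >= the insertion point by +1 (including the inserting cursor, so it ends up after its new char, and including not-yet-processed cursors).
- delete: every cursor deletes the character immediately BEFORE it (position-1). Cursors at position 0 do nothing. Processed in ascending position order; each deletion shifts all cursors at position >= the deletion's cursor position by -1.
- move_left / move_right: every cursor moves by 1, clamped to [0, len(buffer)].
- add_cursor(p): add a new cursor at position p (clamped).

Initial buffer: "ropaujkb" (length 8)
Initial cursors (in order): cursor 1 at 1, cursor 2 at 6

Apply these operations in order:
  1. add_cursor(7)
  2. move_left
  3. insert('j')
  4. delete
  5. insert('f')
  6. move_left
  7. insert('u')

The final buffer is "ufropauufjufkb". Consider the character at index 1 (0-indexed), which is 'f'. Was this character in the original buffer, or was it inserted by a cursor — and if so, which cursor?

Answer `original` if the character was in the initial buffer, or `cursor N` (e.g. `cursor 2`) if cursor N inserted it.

Answer: cursor 1

Derivation:
After op 1 (add_cursor(7)): buffer="ropaujkb" (len 8), cursors c1@1 c2@6 c3@7, authorship ........
After op 2 (move_left): buffer="ropaujkb" (len 8), cursors c1@0 c2@5 c3@6, authorship ........
After op 3 (insert('j')): buffer="jropaujjjkb" (len 11), cursors c1@1 c2@7 c3@9, authorship 1.....2.3..
After op 4 (delete): buffer="ropaujkb" (len 8), cursors c1@0 c2@5 c3@6, authorship ........
After op 5 (insert('f')): buffer="fropaufjfkb" (len 11), cursors c1@1 c2@7 c3@9, authorship 1.....2.3..
After op 6 (move_left): buffer="fropaufjfkb" (len 11), cursors c1@0 c2@6 c3@8, authorship 1.....2.3..
After op 7 (insert('u')): buffer="ufropauufjufkb" (len 14), cursors c1@1 c2@8 c3@11, authorship 11.....22.33..
Authorship (.=original, N=cursor N): 1 1 . . . . . 2 2 . 3 3 . .
Index 1: author = 1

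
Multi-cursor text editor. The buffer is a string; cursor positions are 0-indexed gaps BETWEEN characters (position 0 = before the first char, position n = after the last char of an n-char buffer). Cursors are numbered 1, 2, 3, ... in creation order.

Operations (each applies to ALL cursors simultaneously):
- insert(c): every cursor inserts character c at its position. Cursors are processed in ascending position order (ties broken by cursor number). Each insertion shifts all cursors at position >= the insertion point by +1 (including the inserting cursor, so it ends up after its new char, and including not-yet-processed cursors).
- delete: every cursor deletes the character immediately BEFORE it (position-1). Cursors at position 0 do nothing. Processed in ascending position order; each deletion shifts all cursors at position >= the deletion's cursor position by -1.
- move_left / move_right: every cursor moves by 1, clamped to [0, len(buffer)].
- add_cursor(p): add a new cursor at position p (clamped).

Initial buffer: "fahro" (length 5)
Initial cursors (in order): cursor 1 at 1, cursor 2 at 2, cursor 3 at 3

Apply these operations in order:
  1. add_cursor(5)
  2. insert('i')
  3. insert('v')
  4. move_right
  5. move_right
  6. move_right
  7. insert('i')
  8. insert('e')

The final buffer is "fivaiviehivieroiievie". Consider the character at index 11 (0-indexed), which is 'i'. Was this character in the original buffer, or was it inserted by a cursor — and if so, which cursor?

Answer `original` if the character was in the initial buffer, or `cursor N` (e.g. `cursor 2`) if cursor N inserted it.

Answer: cursor 2

Derivation:
After op 1 (add_cursor(5)): buffer="fahro" (len 5), cursors c1@1 c2@2 c3@3 c4@5, authorship .....
After op 2 (insert('i')): buffer="fiaihiroi" (len 9), cursors c1@2 c2@4 c3@6 c4@9, authorship .1.2.3..4
After op 3 (insert('v')): buffer="fivaivhivroiv" (len 13), cursors c1@3 c2@6 c3@9 c4@13, authorship .11.22.33..44
After op 4 (move_right): buffer="fivaivhivroiv" (len 13), cursors c1@4 c2@7 c3@10 c4@13, authorship .11.22.33..44
After op 5 (move_right): buffer="fivaivhivroiv" (len 13), cursors c1@5 c2@8 c3@11 c4@13, authorship .11.22.33..44
After op 6 (move_right): buffer="fivaivhivroiv" (len 13), cursors c1@6 c2@9 c3@12 c4@13, authorship .11.22.33..44
After op 7 (insert('i')): buffer="fivaivihiviroiivi" (len 17), cursors c1@7 c2@11 c3@15 c4@17, authorship .11.221.332..4344
After op 8 (insert('e')): buffer="fivaiviehivieroiievie" (len 21), cursors c1@8 c2@13 c3@18 c4@21, authorship .11.2211.3322..433444
Authorship (.=original, N=cursor N): . 1 1 . 2 2 1 1 . 3 3 2 2 . . 4 3 3 4 4 4
Index 11: author = 2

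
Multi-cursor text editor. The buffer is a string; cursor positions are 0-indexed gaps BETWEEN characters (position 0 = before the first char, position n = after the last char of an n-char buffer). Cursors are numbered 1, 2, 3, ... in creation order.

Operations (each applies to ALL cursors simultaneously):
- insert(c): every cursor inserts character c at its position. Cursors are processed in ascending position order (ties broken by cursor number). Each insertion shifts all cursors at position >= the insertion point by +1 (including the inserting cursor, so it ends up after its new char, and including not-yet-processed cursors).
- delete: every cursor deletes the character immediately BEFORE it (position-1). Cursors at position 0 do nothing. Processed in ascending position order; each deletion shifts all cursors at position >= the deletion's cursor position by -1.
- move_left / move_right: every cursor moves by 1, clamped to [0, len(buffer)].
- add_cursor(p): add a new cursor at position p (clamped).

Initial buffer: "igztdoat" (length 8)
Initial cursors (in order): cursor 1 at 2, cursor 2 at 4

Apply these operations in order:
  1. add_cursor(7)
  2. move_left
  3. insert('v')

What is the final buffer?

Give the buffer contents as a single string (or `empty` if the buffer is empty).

After op 1 (add_cursor(7)): buffer="igztdoat" (len 8), cursors c1@2 c2@4 c3@7, authorship ........
After op 2 (move_left): buffer="igztdoat" (len 8), cursors c1@1 c2@3 c3@6, authorship ........
After op 3 (insert('v')): buffer="ivgzvtdovat" (len 11), cursors c1@2 c2@5 c3@9, authorship .1..2...3..

Answer: ivgzvtdovat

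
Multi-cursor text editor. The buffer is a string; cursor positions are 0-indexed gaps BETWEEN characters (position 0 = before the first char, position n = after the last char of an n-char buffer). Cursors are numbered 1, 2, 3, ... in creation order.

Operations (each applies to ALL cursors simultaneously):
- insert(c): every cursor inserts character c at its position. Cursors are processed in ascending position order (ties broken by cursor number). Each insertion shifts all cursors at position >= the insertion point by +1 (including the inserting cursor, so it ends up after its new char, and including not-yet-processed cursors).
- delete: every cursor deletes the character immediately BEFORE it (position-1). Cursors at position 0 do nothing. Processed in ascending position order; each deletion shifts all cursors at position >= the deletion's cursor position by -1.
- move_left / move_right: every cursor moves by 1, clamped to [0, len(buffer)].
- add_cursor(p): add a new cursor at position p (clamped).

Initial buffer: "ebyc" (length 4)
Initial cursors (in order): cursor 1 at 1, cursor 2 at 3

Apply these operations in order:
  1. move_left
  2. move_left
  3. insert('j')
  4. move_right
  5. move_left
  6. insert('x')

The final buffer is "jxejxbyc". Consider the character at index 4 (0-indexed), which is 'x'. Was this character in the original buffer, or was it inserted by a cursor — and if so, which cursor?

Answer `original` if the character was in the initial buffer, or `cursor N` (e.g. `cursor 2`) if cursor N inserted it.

Answer: cursor 2

Derivation:
After op 1 (move_left): buffer="ebyc" (len 4), cursors c1@0 c2@2, authorship ....
After op 2 (move_left): buffer="ebyc" (len 4), cursors c1@0 c2@1, authorship ....
After op 3 (insert('j')): buffer="jejbyc" (len 6), cursors c1@1 c2@3, authorship 1.2...
After op 4 (move_right): buffer="jejbyc" (len 6), cursors c1@2 c2@4, authorship 1.2...
After op 5 (move_left): buffer="jejbyc" (len 6), cursors c1@1 c2@3, authorship 1.2...
After op 6 (insert('x')): buffer="jxejxbyc" (len 8), cursors c1@2 c2@5, authorship 11.22...
Authorship (.=original, N=cursor N): 1 1 . 2 2 . . .
Index 4: author = 2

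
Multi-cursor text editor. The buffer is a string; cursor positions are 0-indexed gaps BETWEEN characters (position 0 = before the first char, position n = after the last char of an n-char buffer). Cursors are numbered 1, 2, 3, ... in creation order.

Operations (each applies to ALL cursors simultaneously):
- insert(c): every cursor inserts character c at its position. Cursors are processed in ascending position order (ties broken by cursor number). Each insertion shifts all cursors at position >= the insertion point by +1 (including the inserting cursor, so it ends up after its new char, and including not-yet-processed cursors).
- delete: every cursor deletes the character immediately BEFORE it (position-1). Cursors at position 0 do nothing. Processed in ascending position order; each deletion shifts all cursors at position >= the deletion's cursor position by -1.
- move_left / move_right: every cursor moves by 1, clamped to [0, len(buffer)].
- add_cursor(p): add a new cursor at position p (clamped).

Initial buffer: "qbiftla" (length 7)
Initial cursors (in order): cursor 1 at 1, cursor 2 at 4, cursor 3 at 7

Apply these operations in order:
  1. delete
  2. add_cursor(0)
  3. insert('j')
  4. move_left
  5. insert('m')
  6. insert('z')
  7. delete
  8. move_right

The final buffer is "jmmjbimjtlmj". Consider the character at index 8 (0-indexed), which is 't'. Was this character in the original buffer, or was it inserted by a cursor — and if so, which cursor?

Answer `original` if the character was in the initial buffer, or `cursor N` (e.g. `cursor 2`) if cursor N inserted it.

After op 1 (delete): buffer="bitl" (len 4), cursors c1@0 c2@2 c3@4, authorship ....
After op 2 (add_cursor(0)): buffer="bitl" (len 4), cursors c1@0 c4@0 c2@2 c3@4, authorship ....
After op 3 (insert('j')): buffer="jjbijtlj" (len 8), cursors c1@2 c4@2 c2@5 c3@8, authorship 14..2..3
After op 4 (move_left): buffer="jjbijtlj" (len 8), cursors c1@1 c4@1 c2@4 c3@7, authorship 14..2..3
After op 5 (insert('m')): buffer="jmmjbimjtlmj" (len 12), cursors c1@3 c4@3 c2@7 c3@11, authorship 1144..22..33
After op 6 (insert('z')): buffer="jmmzzjbimzjtlmzj" (len 16), cursors c1@5 c4@5 c2@10 c3@15, authorship 114144..222..333
After op 7 (delete): buffer="jmmjbimjtlmj" (len 12), cursors c1@3 c4@3 c2@7 c3@11, authorship 1144..22..33
After op 8 (move_right): buffer="jmmjbimjtlmj" (len 12), cursors c1@4 c4@4 c2@8 c3@12, authorship 1144..22..33
Authorship (.=original, N=cursor N): 1 1 4 4 . . 2 2 . . 3 3
Index 8: author = original

Answer: original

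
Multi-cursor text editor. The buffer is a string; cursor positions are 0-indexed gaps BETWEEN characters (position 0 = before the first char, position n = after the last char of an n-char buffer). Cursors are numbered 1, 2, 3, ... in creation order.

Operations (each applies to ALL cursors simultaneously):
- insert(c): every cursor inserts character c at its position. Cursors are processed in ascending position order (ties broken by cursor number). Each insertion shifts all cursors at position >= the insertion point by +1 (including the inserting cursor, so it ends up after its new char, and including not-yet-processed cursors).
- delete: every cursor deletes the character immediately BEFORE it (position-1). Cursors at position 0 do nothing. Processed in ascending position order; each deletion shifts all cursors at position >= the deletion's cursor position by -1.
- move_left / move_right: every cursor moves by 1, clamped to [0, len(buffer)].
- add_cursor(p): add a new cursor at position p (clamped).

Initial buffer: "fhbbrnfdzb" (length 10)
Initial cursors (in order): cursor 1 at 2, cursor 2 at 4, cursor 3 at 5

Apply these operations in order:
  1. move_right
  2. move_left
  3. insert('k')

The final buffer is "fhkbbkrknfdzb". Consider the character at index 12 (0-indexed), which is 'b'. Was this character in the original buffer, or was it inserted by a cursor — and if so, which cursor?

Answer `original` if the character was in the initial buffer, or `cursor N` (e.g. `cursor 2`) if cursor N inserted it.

After op 1 (move_right): buffer="fhbbrnfdzb" (len 10), cursors c1@3 c2@5 c3@6, authorship ..........
After op 2 (move_left): buffer="fhbbrnfdzb" (len 10), cursors c1@2 c2@4 c3@5, authorship ..........
After op 3 (insert('k')): buffer="fhkbbkrknfdzb" (len 13), cursors c1@3 c2@6 c3@8, authorship ..1..2.3.....
Authorship (.=original, N=cursor N): . . 1 . . 2 . 3 . . . . .
Index 12: author = original

Answer: original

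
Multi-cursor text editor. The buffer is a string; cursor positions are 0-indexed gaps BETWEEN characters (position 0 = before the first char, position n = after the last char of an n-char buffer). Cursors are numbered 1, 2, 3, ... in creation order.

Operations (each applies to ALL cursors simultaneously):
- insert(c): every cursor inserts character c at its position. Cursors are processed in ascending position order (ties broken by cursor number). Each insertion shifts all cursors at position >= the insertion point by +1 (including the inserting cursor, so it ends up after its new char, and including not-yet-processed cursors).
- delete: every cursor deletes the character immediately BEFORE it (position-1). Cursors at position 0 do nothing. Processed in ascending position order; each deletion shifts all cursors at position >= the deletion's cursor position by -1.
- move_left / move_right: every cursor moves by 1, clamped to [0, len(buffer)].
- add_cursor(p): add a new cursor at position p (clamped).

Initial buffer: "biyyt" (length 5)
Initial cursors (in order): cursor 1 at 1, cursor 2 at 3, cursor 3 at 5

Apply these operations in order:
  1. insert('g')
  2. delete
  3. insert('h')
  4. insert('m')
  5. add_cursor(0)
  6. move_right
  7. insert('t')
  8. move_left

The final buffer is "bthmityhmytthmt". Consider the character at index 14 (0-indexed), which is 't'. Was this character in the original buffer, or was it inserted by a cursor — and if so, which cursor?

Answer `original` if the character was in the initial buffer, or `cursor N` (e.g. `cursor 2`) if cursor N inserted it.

Answer: cursor 3

Derivation:
After op 1 (insert('g')): buffer="bgiygytg" (len 8), cursors c1@2 c2@5 c3@8, authorship .1..2..3
After op 2 (delete): buffer="biyyt" (len 5), cursors c1@1 c2@3 c3@5, authorship .....
After op 3 (insert('h')): buffer="bhiyhyth" (len 8), cursors c1@2 c2@5 c3@8, authorship .1..2..3
After op 4 (insert('m')): buffer="bhmiyhmythm" (len 11), cursors c1@3 c2@7 c3@11, authorship .11..22..33
After op 5 (add_cursor(0)): buffer="bhmiyhmythm" (len 11), cursors c4@0 c1@3 c2@7 c3@11, authorship .11..22..33
After op 6 (move_right): buffer="bhmiyhmythm" (len 11), cursors c4@1 c1@4 c2@8 c3@11, authorship .11..22..33
After op 7 (insert('t')): buffer="bthmityhmytthmt" (len 15), cursors c4@2 c1@6 c2@11 c3@15, authorship .411.1.22.2.333
After op 8 (move_left): buffer="bthmityhmytthmt" (len 15), cursors c4@1 c1@5 c2@10 c3@14, authorship .411.1.22.2.333
Authorship (.=original, N=cursor N): . 4 1 1 . 1 . 2 2 . 2 . 3 3 3
Index 14: author = 3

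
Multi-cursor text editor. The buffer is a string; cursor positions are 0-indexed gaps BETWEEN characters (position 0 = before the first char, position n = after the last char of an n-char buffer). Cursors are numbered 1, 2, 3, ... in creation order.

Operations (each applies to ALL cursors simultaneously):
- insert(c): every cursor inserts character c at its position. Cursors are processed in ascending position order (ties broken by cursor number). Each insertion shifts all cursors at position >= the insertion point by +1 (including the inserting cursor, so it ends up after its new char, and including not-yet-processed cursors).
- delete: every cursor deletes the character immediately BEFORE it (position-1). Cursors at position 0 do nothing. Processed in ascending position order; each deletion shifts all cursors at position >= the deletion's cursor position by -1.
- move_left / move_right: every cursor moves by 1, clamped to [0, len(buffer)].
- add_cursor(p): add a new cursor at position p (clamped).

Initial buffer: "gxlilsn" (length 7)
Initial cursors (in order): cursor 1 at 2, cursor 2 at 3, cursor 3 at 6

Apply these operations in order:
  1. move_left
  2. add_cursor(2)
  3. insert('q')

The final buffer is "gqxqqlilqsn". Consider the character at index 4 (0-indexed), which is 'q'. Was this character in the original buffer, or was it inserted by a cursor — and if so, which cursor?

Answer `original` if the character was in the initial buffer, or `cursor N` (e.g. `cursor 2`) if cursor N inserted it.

After op 1 (move_left): buffer="gxlilsn" (len 7), cursors c1@1 c2@2 c3@5, authorship .......
After op 2 (add_cursor(2)): buffer="gxlilsn" (len 7), cursors c1@1 c2@2 c4@2 c3@5, authorship .......
After op 3 (insert('q')): buffer="gqxqqlilqsn" (len 11), cursors c1@2 c2@5 c4@5 c3@9, authorship .1.24...3..
Authorship (.=original, N=cursor N): . 1 . 2 4 . . . 3 . .
Index 4: author = 4

Answer: cursor 4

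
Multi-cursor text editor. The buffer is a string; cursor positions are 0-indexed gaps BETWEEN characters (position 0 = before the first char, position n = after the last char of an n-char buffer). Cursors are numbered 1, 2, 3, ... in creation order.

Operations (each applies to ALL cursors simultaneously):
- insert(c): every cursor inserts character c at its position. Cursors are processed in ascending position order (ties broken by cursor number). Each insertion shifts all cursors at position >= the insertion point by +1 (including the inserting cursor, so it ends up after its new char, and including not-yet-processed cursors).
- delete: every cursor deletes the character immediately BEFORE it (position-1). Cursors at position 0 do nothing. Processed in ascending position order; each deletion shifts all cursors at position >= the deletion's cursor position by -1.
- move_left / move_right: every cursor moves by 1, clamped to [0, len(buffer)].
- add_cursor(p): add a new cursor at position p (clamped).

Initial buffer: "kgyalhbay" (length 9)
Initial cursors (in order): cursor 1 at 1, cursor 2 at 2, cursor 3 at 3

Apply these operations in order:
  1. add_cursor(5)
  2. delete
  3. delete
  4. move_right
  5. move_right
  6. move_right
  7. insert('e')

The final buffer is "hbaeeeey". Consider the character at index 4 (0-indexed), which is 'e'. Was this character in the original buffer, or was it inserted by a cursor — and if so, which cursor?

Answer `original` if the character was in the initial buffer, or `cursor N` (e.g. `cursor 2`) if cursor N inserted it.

After op 1 (add_cursor(5)): buffer="kgyalhbay" (len 9), cursors c1@1 c2@2 c3@3 c4@5, authorship .........
After op 2 (delete): buffer="ahbay" (len 5), cursors c1@0 c2@0 c3@0 c4@1, authorship .....
After op 3 (delete): buffer="hbay" (len 4), cursors c1@0 c2@0 c3@0 c4@0, authorship ....
After op 4 (move_right): buffer="hbay" (len 4), cursors c1@1 c2@1 c3@1 c4@1, authorship ....
After op 5 (move_right): buffer="hbay" (len 4), cursors c1@2 c2@2 c3@2 c4@2, authorship ....
After op 6 (move_right): buffer="hbay" (len 4), cursors c1@3 c2@3 c3@3 c4@3, authorship ....
After op 7 (insert('e')): buffer="hbaeeeey" (len 8), cursors c1@7 c2@7 c3@7 c4@7, authorship ...1234.
Authorship (.=original, N=cursor N): . . . 1 2 3 4 .
Index 4: author = 2

Answer: cursor 2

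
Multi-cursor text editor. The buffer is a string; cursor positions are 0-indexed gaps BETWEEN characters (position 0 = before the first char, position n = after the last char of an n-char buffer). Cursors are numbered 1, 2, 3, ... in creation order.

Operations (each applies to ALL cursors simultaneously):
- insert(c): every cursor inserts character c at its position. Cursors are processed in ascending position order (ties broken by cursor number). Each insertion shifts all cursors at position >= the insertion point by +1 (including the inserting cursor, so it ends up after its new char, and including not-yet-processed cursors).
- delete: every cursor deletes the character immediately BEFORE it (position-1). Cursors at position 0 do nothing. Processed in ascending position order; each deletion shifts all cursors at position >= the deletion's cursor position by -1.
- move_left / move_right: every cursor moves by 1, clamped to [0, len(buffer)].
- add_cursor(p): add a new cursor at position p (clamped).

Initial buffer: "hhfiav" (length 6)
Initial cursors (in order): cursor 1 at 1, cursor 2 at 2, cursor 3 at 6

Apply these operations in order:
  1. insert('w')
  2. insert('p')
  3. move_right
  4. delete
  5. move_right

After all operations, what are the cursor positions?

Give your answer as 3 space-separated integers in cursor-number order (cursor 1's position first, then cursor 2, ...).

After op 1 (insert('w')): buffer="hwhwfiavw" (len 9), cursors c1@2 c2@4 c3@9, authorship .1.2....3
After op 2 (insert('p')): buffer="hwphwpfiavwp" (len 12), cursors c1@3 c2@6 c3@12, authorship .11.22....33
After op 3 (move_right): buffer="hwphwpfiavwp" (len 12), cursors c1@4 c2@7 c3@12, authorship .11.22....33
After op 4 (delete): buffer="hwpwpiavw" (len 9), cursors c1@3 c2@5 c3@9, authorship .1122...3
After op 5 (move_right): buffer="hwpwpiavw" (len 9), cursors c1@4 c2@6 c3@9, authorship .1122...3

Answer: 4 6 9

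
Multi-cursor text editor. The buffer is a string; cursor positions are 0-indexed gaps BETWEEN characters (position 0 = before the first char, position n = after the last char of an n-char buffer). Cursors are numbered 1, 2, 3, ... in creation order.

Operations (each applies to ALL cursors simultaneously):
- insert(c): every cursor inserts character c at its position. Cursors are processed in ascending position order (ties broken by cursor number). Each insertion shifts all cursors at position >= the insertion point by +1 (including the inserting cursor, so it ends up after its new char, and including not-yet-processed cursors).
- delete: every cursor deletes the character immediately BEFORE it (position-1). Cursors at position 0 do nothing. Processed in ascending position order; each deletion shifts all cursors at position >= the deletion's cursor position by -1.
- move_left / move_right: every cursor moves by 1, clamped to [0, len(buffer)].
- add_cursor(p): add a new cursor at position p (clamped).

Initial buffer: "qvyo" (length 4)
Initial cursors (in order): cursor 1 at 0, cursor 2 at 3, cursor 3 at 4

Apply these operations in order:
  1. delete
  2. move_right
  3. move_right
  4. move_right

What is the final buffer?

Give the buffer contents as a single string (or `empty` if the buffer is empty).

Answer: qv

Derivation:
After op 1 (delete): buffer="qv" (len 2), cursors c1@0 c2@2 c3@2, authorship ..
After op 2 (move_right): buffer="qv" (len 2), cursors c1@1 c2@2 c3@2, authorship ..
After op 3 (move_right): buffer="qv" (len 2), cursors c1@2 c2@2 c3@2, authorship ..
After op 4 (move_right): buffer="qv" (len 2), cursors c1@2 c2@2 c3@2, authorship ..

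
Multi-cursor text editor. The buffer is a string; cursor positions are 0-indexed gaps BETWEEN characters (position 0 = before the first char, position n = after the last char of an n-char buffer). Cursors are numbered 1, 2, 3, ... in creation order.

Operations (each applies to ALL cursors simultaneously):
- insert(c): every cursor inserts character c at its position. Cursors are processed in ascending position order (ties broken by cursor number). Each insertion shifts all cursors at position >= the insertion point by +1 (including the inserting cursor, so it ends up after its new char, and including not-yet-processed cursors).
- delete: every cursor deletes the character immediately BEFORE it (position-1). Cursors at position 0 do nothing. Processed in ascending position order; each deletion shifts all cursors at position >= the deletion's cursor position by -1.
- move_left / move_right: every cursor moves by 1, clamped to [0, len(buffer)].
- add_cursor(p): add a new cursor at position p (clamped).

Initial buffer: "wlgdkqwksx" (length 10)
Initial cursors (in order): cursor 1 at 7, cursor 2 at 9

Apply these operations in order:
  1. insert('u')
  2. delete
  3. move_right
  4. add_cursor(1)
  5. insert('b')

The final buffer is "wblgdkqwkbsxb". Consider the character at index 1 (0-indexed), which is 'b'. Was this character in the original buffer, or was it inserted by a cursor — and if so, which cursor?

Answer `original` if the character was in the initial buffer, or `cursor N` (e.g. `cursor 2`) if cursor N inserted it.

Answer: cursor 3

Derivation:
After op 1 (insert('u')): buffer="wlgdkqwuksux" (len 12), cursors c1@8 c2@11, authorship .......1..2.
After op 2 (delete): buffer="wlgdkqwksx" (len 10), cursors c1@7 c2@9, authorship ..........
After op 3 (move_right): buffer="wlgdkqwksx" (len 10), cursors c1@8 c2@10, authorship ..........
After op 4 (add_cursor(1)): buffer="wlgdkqwksx" (len 10), cursors c3@1 c1@8 c2@10, authorship ..........
After op 5 (insert('b')): buffer="wblgdkqwkbsxb" (len 13), cursors c3@2 c1@10 c2@13, authorship .3.......1..2
Authorship (.=original, N=cursor N): . 3 . . . . . . . 1 . . 2
Index 1: author = 3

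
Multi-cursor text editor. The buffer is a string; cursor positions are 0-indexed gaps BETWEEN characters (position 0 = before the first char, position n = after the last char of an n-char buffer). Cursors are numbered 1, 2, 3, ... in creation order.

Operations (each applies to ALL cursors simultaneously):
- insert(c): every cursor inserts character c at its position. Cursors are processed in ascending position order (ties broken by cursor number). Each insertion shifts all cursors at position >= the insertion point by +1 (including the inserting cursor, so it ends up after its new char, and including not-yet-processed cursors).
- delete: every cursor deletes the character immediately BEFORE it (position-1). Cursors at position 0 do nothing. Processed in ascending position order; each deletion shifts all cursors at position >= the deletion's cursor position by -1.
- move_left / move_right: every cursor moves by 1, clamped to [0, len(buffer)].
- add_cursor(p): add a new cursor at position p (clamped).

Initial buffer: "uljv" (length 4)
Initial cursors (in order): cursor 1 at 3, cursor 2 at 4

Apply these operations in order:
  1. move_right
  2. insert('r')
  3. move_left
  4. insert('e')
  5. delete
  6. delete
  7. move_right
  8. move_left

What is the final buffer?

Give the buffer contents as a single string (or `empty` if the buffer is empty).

Answer: uljr

Derivation:
After op 1 (move_right): buffer="uljv" (len 4), cursors c1@4 c2@4, authorship ....
After op 2 (insert('r')): buffer="uljvrr" (len 6), cursors c1@6 c2@6, authorship ....12
After op 3 (move_left): buffer="uljvrr" (len 6), cursors c1@5 c2@5, authorship ....12
After op 4 (insert('e')): buffer="uljvreer" (len 8), cursors c1@7 c2@7, authorship ....1122
After op 5 (delete): buffer="uljvrr" (len 6), cursors c1@5 c2@5, authorship ....12
After op 6 (delete): buffer="uljr" (len 4), cursors c1@3 c2@3, authorship ...2
After op 7 (move_right): buffer="uljr" (len 4), cursors c1@4 c2@4, authorship ...2
After op 8 (move_left): buffer="uljr" (len 4), cursors c1@3 c2@3, authorship ...2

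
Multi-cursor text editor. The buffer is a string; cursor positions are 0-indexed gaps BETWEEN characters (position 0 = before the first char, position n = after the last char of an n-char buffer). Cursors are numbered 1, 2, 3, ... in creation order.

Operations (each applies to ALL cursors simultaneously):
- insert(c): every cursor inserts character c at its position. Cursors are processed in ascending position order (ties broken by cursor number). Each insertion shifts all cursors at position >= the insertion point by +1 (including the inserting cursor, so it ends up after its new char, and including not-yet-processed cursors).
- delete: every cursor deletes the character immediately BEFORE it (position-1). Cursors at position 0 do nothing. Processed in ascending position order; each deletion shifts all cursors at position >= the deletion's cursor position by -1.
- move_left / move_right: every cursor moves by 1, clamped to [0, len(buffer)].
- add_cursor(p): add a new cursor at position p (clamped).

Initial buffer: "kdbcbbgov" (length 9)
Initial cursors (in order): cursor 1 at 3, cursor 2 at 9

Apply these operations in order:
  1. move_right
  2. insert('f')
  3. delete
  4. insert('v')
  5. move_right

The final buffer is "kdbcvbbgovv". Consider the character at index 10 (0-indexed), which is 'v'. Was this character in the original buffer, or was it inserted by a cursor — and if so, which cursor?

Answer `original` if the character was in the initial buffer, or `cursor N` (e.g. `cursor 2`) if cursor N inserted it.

After op 1 (move_right): buffer="kdbcbbgov" (len 9), cursors c1@4 c2@9, authorship .........
After op 2 (insert('f')): buffer="kdbcfbbgovf" (len 11), cursors c1@5 c2@11, authorship ....1.....2
After op 3 (delete): buffer="kdbcbbgov" (len 9), cursors c1@4 c2@9, authorship .........
After op 4 (insert('v')): buffer="kdbcvbbgovv" (len 11), cursors c1@5 c2@11, authorship ....1.....2
After op 5 (move_right): buffer="kdbcvbbgovv" (len 11), cursors c1@6 c2@11, authorship ....1.....2
Authorship (.=original, N=cursor N): . . . . 1 . . . . . 2
Index 10: author = 2

Answer: cursor 2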